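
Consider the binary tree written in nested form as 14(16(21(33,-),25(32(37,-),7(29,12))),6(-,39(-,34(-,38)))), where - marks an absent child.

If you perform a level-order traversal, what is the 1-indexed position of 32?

Level-order visits nodes level by level from the root, left to right within each level.
Level 0: 14
Level 1: 16, 6
Level 2: 21, 25, 39
Level 3: 33, 32, 7, 34
Level 4: 37, 29, 12, 38
Full level-order sequence: 14, 16, 6, 21, 25, 39, 33, 32, 7, 34, 37, 29, 12, 38.

8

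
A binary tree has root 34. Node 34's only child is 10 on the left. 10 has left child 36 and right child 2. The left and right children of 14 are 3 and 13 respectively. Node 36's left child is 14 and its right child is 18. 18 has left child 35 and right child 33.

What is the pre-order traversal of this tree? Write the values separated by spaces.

Pre-order visits the node, then its left subtree, then its right subtree.
Visit 34.
At 34: go left to 10.
  Visit 10.
  At 10: go left to 36.
    Visit 36.
    At 36: go left to 14.
      Visit 14.
      At 14: go left to 3.
        3 is a leaf — visit 3.
      At 14: go right to 13.
        13 is a leaf — visit 13.
    At 36: go right to 18.
      Visit 18.
      At 18: go left to 35.
        35 is a leaf — visit 35.
      At 18: go right to 33.
        33 is a leaf — visit 33.
  At 10: go right to 2.
    2 is a leaf — visit 2.
At 34: no right child.

34 10 36 14 3 13 18 35 33 2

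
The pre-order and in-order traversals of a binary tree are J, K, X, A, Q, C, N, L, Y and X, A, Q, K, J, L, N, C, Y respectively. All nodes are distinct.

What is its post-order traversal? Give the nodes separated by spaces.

The first element of pre-order is the root; it splits in-order into left and right subtrees.
Root J: left subtree has 4 nodes {X, A, Q, K}, right has 4 {L, N, C, Y}.
  Root K: left subtree has 3 nodes {X, A, Q}, right has 0 { }.
    Root X: left subtree has 0 nodes { }, right has 2 {A, Q}.
      Root A: left subtree has 0 nodes { }, right has 1 {Q}.
  Root C: left subtree has 2 nodes {L, N}, right has 1 {Y}.
    Root N: left subtree has 1 node {L}, right has 0 { }.

Q A X K L N Y C J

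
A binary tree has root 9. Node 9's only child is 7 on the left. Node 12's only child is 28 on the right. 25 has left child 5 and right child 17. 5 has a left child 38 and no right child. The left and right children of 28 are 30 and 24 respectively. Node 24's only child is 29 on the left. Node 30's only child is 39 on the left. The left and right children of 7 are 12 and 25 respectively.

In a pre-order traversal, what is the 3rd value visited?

12

Pre-order visits the node, then its left subtree, then its right subtree.
Visit 9.
At 9: go left to 7.
  Visit 7.
  At 7: go left to 12.
    Visit 12.
    At 12: no left child.
    At 12: go right to 28.
      Visit 28.
      At 28: go left to 30.
        Visit 30.
        At 30: go left to 39.
          39 is a leaf — visit 39.
        At 30: no right child.
      At 28: go right to 24.
        Visit 24.
        At 24: go left to 29.
          29 is a leaf — visit 29.
        At 24: no right child.
  At 7: go right to 25.
    Visit 25.
    At 25: go left to 5.
      Visit 5.
      At 5: go left to 38.
        38 is a leaf — visit 38.
      At 5: no right child.
    At 25: go right to 17.
      17 is a leaf — visit 17.
At 9: no right child.
Full pre-order sequence: 9, 7, 12, 28, 30, 39, 24, 29, 25, 5, 38, 17.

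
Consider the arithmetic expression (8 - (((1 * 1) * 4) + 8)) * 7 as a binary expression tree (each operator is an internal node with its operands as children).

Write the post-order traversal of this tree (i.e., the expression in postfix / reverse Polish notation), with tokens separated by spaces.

Post-order on an expression tree gives postfix notation: for each operator, emit left operand, right operand, then the operator.

8 1 1 * 4 * 8 + - 7 *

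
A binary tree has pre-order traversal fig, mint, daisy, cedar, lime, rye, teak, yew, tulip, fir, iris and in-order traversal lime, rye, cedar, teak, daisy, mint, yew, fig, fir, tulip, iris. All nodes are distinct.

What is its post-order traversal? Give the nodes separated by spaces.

The first element of pre-order is the root; it splits in-order into left and right subtrees.
Root fig: left subtree has 7 nodes {lime, rye, cedar, teak, daisy, mint, yew}, right has 3 {fir, tulip, iris}.
  Root mint: left subtree has 5 nodes {lime, rye, cedar, teak, daisy}, right has 1 {yew}.
    Root daisy: left subtree has 4 nodes {lime, rye, cedar, teak}, right has 0 { }.
      Root cedar: left subtree has 2 nodes {lime, rye}, right has 1 {teak}.
        Root lime: left subtree has 0 nodes { }, right has 1 {rye}.
  Root tulip: left subtree has 1 node {fir}, right has 1 {iris}.

rye lime teak cedar daisy yew mint fir iris tulip fig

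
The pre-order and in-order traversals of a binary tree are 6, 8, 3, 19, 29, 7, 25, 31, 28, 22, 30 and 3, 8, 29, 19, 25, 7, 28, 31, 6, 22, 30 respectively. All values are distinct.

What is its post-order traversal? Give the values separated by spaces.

3 29 25 28 31 7 19 8 30 22 6

The first element of pre-order is the root; it splits in-order into left and right subtrees.
Root 6: left subtree has 8 nodes {3, 8, 29, 19, 25, 7, 28, 31}, right has 2 {22, 30}.
  Root 8: left subtree has 1 node {3}, right has 6 {29, 19, 25, 7, 28, 31}.
    Root 19: left subtree has 1 node {29}, right has 4 {25, 7, 28, 31}.
      Root 7: left subtree has 1 node {25}, right has 2 {28, 31}.
        Root 31: left subtree has 1 node {28}, right has 0 { }.
  Root 22: left subtree has 0 nodes { }, right has 1 {30}.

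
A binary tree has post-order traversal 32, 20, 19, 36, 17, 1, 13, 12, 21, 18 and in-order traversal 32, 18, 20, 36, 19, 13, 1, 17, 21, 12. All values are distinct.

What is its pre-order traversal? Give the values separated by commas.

The last element of post-order is the root; it splits in-order into left and right subtrees.
Root 18: left subtree has 1 node {32}, right has 8 {20, 36, 19, 13, 1, 17, 21, 12}.
  Root 21: left subtree has 6 nodes {20, 36, 19, 13, 1, 17}, right has 1 {12}.
    Root 13: left subtree has 3 nodes {20, 36, 19}, right has 2 {1, 17}.
      Root 36: left subtree has 1 node {20}, right has 1 {19}.
      Root 1: left subtree has 0 nodes { }, right has 1 {17}.

18, 32, 21, 13, 36, 20, 19, 1, 17, 12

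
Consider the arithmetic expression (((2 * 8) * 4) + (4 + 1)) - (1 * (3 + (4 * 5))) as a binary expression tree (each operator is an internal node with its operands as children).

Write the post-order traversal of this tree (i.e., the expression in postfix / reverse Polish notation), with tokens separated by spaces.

2 8 * 4 * 4 1 + + 1 3 4 5 * + * -

Post-order on an expression tree gives postfix notation: for each operator, emit left operand, right operand, then the operator.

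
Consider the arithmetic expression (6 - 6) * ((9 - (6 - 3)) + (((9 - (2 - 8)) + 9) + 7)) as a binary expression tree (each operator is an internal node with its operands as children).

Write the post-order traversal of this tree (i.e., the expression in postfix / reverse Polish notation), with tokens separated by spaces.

Post-order on an expression tree gives postfix notation: for each operator, emit left operand, right operand, then the operator.

6 6 - 9 6 3 - - 9 2 8 - - 9 + 7 + + *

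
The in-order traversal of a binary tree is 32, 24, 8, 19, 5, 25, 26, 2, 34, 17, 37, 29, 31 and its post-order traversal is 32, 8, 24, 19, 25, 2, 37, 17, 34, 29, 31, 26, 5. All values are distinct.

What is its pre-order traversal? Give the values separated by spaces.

The last element of post-order is the root; it splits in-order into left and right subtrees.
Root 5: left subtree has 4 nodes {32, 24, 8, 19}, right has 8 {25, 26, 2, 34, 17, 37, 29, 31}.
  Root 19: left subtree has 3 nodes {32, 24, 8}, right has 0 { }.
    Root 24: left subtree has 1 node {32}, right has 1 {8}.
  Root 26: left subtree has 1 node {25}, right has 6 {2, 34, 17, 37, 29, 31}.
    Root 31: left subtree has 5 nodes {2, 34, 17, 37, 29}, right has 0 { }.
      Root 29: left subtree has 4 nodes {2, 34, 17, 37}, right has 0 { }.
        Root 34: left subtree has 1 node {2}, right has 2 {17, 37}.
          Root 17: left subtree has 0 nodes { }, right has 1 {37}.

5 19 24 32 8 26 25 31 29 34 2 17 37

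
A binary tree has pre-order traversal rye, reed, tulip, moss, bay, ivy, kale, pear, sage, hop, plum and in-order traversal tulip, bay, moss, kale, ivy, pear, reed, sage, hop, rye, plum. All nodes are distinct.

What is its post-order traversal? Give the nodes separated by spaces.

bay kale pear ivy moss tulip hop sage reed plum rye

The first element of pre-order is the root; it splits in-order into left and right subtrees.
Root rye: left subtree has 9 nodes {tulip, bay, moss, kale, ivy, pear, reed, sage, hop}, right has 1 {plum}.
  Root reed: left subtree has 6 nodes {tulip, bay, moss, kale, ivy, pear}, right has 2 {sage, hop}.
    Root tulip: left subtree has 0 nodes { }, right has 5 {bay, moss, kale, ivy, pear}.
      Root moss: left subtree has 1 node {bay}, right has 3 {kale, ivy, pear}.
        Root ivy: left subtree has 1 node {kale}, right has 1 {pear}.
    Root sage: left subtree has 0 nodes { }, right has 1 {hop}.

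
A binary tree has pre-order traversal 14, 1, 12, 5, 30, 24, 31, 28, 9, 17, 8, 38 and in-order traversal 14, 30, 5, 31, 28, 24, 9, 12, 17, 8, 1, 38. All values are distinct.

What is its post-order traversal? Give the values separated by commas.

30, 28, 31, 9, 24, 5, 8, 17, 12, 38, 1, 14

The first element of pre-order is the root; it splits in-order into left and right subtrees.
Root 14: left subtree has 0 nodes { }, right has 11 {30, 5, 31, 28, 24, 9, 12, 17, 8, 1, 38}.
  Root 1: left subtree has 9 nodes {30, 5, 31, 28, 24, 9, 12, 17, 8}, right has 1 {38}.
    Root 12: left subtree has 6 nodes {30, 5, 31, 28, 24, 9}, right has 2 {17, 8}.
      Root 5: left subtree has 1 node {30}, right has 4 {31, 28, 24, 9}.
        Root 24: left subtree has 2 nodes {31, 28}, right has 1 {9}.
          Root 31: left subtree has 0 nodes { }, right has 1 {28}.
      Root 17: left subtree has 0 nodes { }, right has 1 {8}.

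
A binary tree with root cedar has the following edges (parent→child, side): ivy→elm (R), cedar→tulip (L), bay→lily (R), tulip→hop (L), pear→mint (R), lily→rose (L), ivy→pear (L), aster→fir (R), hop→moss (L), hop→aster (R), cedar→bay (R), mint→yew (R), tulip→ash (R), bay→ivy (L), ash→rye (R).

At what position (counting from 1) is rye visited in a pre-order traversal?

Pre-order visits the node, then its left subtree, then its right subtree.
Visit cedar.
At cedar: go left to tulip.
  Visit tulip.
  At tulip: go left to hop.
    Visit hop.
    At hop: go left to moss.
      moss is a leaf — visit moss.
    At hop: go right to aster.
      Visit aster.
      At aster: no left child.
      At aster: go right to fir.
        fir is a leaf — visit fir.
  At tulip: go right to ash.
    Visit ash.
    At ash: no left child.
    At ash: go right to rye.
      rye is a leaf — visit rye.
At cedar: go right to bay.
  Visit bay.
  At bay: go left to ivy.
    Visit ivy.
    At ivy: go left to pear.
      Visit pear.
      At pear: no left child.
      At pear: go right to mint.
        Visit mint.
        At mint: no left child.
        At mint: go right to yew.
          yew is a leaf — visit yew.
    At ivy: go right to elm.
      elm is a leaf — visit elm.
  At bay: go right to lily.
    Visit lily.
    At lily: go left to rose.
      rose is a leaf — visit rose.
    At lily: no right child.
Full pre-order sequence: cedar, tulip, hop, moss, aster, fir, ash, rye, bay, ivy, pear, mint, yew, elm, lily, rose.

8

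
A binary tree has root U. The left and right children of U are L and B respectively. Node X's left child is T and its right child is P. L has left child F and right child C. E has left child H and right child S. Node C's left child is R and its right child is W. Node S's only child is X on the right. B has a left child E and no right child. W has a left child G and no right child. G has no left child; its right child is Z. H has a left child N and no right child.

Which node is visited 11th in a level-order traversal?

Level-order visits nodes level by level from the root, left to right within each level.
Level 0: U
Level 1: L, B
Level 2: F, C, E
Level 3: R, W, H, S
Level 4: G, N, X
Level 5: Z, T, P
Full level-order sequence: U, L, B, F, C, E, R, W, H, S, G, N, X, Z, T, P.

G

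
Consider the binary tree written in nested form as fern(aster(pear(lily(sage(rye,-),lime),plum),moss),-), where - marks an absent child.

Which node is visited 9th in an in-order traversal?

fern

In-order visits the left subtree, then the node, then the right subtree.
At fern: go left to aster.
  At aster: go left to pear.
    At pear: go left to lily.
      At lily: go left to sage.
        At sage: go left to rye.
          rye is a leaf — visit rye.
        Visit sage.
        At sage: no right child.
      Visit lily.
      At lily: go right to lime.
        lime is a leaf — visit lime.
    Visit pear.
    At pear: go right to plum.
      plum is a leaf — visit plum.
  Visit aster.
  At aster: go right to moss.
    moss is a leaf — visit moss.
Visit fern.
At fern: no right child.
Full in-order sequence: rye, sage, lily, lime, pear, plum, aster, moss, fern.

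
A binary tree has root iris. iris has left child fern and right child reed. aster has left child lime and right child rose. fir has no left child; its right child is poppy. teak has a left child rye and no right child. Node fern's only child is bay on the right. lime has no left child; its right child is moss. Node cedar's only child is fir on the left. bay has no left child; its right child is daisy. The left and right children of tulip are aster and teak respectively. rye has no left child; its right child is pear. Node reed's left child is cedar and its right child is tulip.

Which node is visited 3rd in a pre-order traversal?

Pre-order visits the node, then its left subtree, then its right subtree.
Visit iris.
At iris: go left to fern.
  Visit fern.
  At fern: no left child.
  At fern: go right to bay.
    Visit bay.
    At bay: no left child.
    At bay: go right to daisy.
      daisy is a leaf — visit daisy.
At iris: go right to reed.
  Visit reed.
  At reed: go left to cedar.
    Visit cedar.
    At cedar: go left to fir.
      Visit fir.
      At fir: no left child.
      At fir: go right to poppy.
        poppy is a leaf — visit poppy.
    At cedar: no right child.
  At reed: go right to tulip.
    Visit tulip.
    At tulip: go left to aster.
      Visit aster.
      At aster: go left to lime.
        Visit lime.
        At lime: no left child.
        At lime: go right to moss.
          moss is a leaf — visit moss.
      At aster: go right to rose.
        rose is a leaf — visit rose.
    At tulip: go right to teak.
      Visit teak.
      At teak: go left to rye.
        Visit rye.
        At rye: no left child.
        At rye: go right to pear.
          pear is a leaf — visit pear.
      At teak: no right child.
Full pre-order sequence: iris, fern, bay, daisy, reed, cedar, fir, poppy, tulip, aster, lime, moss, rose, teak, rye, pear.

bay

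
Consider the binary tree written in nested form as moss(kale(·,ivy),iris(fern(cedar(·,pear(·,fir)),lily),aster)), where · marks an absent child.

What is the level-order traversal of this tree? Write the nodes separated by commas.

moss, kale, iris, ivy, fern, aster, cedar, lily, pear, fir

Level-order visits nodes level by level from the root, left to right within each level.
Level 0: moss
Level 1: kale, iris
Level 2: ivy, fern, aster
Level 3: cedar, lily
Level 4: pear
Level 5: fir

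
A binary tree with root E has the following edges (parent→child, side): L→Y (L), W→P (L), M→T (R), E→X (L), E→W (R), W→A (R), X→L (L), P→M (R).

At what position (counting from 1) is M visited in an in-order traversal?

In-order visits the left subtree, then the node, then the right subtree.
At E: go left to X.
  At X: go left to L.
    At L: go left to Y.
      Y is a leaf — visit Y.
    Visit L.
    At L: no right child.
  Visit X.
  At X: no right child.
Visit E.
At E: go right to W.
  At W: go left to P.
    At P: no left child.
    Visit P.
    At P: go right to M.
      At M: no left child.
      Visit M.
      At M: go right to T.
        T is a leaf — visit T.
  Visit W.
  At W: go right to A.
    A is a leaf — visit A.
Full in-order sequence: Y, L, X, E, P, M, T, W, A.

6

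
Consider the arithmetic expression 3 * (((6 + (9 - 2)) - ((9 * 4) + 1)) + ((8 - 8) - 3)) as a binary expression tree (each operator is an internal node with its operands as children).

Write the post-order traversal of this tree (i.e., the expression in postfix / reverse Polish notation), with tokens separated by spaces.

Post-order on an expression tree gives postfix notation: for each operator, emit left operand, right operand, then the operator.

3 6 9 2 - + 9 4 * 1 + - 8 8 - 3 - + *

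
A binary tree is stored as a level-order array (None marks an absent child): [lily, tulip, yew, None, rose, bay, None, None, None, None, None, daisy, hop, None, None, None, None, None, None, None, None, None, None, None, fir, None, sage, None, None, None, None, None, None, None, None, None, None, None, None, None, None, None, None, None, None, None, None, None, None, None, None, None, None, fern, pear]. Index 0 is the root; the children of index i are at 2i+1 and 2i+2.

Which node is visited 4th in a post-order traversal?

Post-order visits the left subtree, then the right subtree, then the node.
At lily: go left to tulip.
  At tulip: no left child.
  At tulip: go right to rose.
    rose is a leaf — visit rose.
  Visit tulip.
At lily: go right to yew.
  At yew: go left to bay.
    At bay: go left to daisy.
      At daisy: no left child.
      At daisy: go right to fir.
        fir is a leaf — visit fir.
      Visit daisy.
    At bay: go right to hop.
      At hop: no left child.
      At hop: go right to sage.
        At sage: go left to fern.
          fern is a leaf — visit fern.
        At sage: go right to pear.
          pear is a leaf — visit pear.
        Visit sage.
      Visit hop.
    Visit bay.
  At yew: no right child.
  Visit yew.
Visit lily.
Full post-order sequence: rose, tulip, fir, daisy, fern, pear, sage, hop, bay, yew, lily.

daisy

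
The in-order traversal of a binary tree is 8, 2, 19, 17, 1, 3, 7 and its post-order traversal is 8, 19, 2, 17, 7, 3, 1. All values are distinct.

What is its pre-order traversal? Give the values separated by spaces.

1 17 2 8 19 3 7

The last element of post-order is the root; it splits in-order into left and right subtrees.
Root 1: left subtree has 4 nodes {8, 2, 19, 17}, right has 2 {3, 7}.
  Root 17: left subtree has 3 nodes {8, 2, 19}, right has 0 { }.
    Root 2: left subtree has 1 node {8}, right has 1 {19}.
  Root 3: left subtree has 0 nodes { }, right has 1 {7}.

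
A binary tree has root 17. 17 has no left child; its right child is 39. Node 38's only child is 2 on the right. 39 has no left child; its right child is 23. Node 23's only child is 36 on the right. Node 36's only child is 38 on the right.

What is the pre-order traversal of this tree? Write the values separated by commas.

17, 39, 23, 36, 38, 2

Pre-order visits the node, then its left subtree, then its right subtree.
Visit 17.
At 17: no left child.
At 17: go right to 39.
  Visit 39.
  At 39: no left child.
  At 39: go right to 23.
    Visit 23.
    At 23: no left child.
    At 23: go right to 36.
      Visit 36.
      At 36: no left child.
      At 36: go right to 38.
        Visit 38.
        At 38: no left child.
        At 38: go right to 2.
          2 is a leaf — visit 2.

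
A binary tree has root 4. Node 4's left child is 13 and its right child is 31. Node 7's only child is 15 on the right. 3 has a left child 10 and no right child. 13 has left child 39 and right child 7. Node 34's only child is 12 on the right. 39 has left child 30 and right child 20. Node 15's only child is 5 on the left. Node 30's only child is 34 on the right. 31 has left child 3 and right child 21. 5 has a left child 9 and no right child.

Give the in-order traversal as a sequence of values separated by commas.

30, 34, 12, 39, 20, 13, 7, 9, 5, 15, 4, 10, 3, 31, 21

In-order visits the left subtree, then the node, then the right subtree.
At 4: go left to 13.
  At 13: go left to 39.
    At 39: go left to 30.
      At 30: no left child.
      Visit 30.
      At 30: go right to 34.
        At 34: no left child.
        Visit 34.
        At 34: go right to 12.
          12 is a leaf — visit 12.
    Visit 39.
    At 39: go right to 20.
      20 is a leaf — visit 20.
  Visit 13.
  At 13: go right to 7.
    At 7: no left child.
    Visit 7.
    At 7: go right to 15.
      At 15: go left to 5.
        At 5: go left to 9.
          9 is a leaf — visit 9.
        Visit 5.
        At 5: no right child.
      Visit 15.
      At 15: no right child.
Visit 4.
At 4: go right to 31.
  At 31: go left to 3.
    At 3: go left to 10.
      10 is a leaf — visit 10.
    Visit 3.
    At 3: no right child.
  Visit 31.
  At 31: go right to 21.
    21 is a leaf — visit 21.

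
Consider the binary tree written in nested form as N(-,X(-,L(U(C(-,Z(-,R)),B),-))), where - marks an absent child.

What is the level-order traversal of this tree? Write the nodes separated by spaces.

N X L U C B Z R

Level-order visits nodes level by level from the root, left to right within each level.
Level 0: N
Level 1: X
Level 2: L
Level 3: U
Level 4: C, B
Level 5: Z
Level 6: R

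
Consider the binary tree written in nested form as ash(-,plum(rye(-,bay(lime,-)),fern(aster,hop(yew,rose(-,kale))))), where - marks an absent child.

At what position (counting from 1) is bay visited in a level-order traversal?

Level-order visits nodes level by level from the root, left to right within each level.
Level 0: ash
Level 1: plum
Level 2: rye, fern
Level 3: bay, aster, hop
Level 4: lime, yew, rose
Level 5: kale
Full level-order sequence: ash, plum, rye, fern, bay, aster, hop, lime, yew, rose, kale.

5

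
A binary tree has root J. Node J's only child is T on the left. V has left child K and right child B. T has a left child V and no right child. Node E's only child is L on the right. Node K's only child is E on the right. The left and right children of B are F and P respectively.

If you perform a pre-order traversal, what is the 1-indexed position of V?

Pre-order visits the node, then its left subtree, then its right subtree.
Visit J.
At J: go left to T.
  Visit T.
  At T: go left to V.
    Visit V.
    At V: go left to K.
      Visit K.
      At K: no left child.
      At K: go right to E.
        Visit E.
        At E: no left child.
        At E: go right to L.
          L is a leaf — visit L.
    At V: go right to B.
      Visit B.
      At B: go left to F.
        F is a leaf — visit F.
      At B: go right to P.
        P is a leaf — visit P.
  At T: no right child.
At J: no right child.
Full pre-order sequence: J, T, V, K, E, L, B, F, P.

3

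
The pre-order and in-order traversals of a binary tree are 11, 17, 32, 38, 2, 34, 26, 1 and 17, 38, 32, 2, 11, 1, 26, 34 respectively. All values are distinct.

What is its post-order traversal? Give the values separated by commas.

38, 2, 32, 17, 1, 26, 34, 11

The first element of pre-order is the root; it splits in-order into left and right subtrees.
Root 11: left subtree has 4 nodes {17, 38, 32, 2}, right has 3 {1, 26, 34}.
  Root 17: left subtree has 0 nodes { }, right has 3 {38, 32, 2}.
    Root 32: left subtree has 1 node {38}, right has 1 {2}.
  Root 34: left subtree has 2 nodes {1, 26}, right has 0 { }.
    Root 26: left subtree has 1 node {1}, right has 0 { }.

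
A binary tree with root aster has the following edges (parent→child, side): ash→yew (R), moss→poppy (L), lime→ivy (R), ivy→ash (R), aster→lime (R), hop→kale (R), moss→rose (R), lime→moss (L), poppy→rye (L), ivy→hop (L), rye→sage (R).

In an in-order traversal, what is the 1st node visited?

aster

In-order visits the left subtree, then the node, then the right subtree.
At aster: no left child.
Visit aster.
At aster: go right to lime.
  At lime: go left to moss.
    At moss: go left to poppy.
      At poppy: go left to rye.
        At rye: no left child.
        Visit rye.
        At rye: go right to sage.
          sage is a leaf — visit sage.
      Visit poppy.
      At poppy: no right child.
    Visit moss.
    At moss: go right to rose.
      rose is a leaf — visit rose.
  Visit lime.
  At lime: go right to ivy.
    At ivy: go left to hop.
      At hop: no left child.
      Visit hop.
      At hop: go right to kale.
        kale is a leaf — visit kale.
    Visit ivy.
    At ivy: go right to ash.
      At ash: no left child.
      Visit ash.
      At ash: go right to yew.
        yew is a leaf — visit yew.
Full in-order sequence: aster, rye, sage, poppy, moss, rose, lime, hop, kale, ivy, ash, yew.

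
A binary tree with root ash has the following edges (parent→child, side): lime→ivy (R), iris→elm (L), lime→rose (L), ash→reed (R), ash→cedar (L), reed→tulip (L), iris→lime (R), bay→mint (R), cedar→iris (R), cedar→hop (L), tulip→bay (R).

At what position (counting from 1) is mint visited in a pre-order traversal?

Pre-order visits the node, then its left subtree, then its right subtree.
Visit ash.
At ash: go left to cedar.
  Visit cedar.
  At cedar: go left to hop.
    hop is a leaf — visit hop.
  At cedar: go right to iris.
    Visit iris.
    At iris: go left to elm.
      elm is a leaf — visit elm.
    At iris: go right to lime.
      Visit lime.
      At lime: go left to rose.
        rose is a leaf — visit rose.
      At lime: go right to ivy.
        ivy is a leaf — visit ivy.
At ash: go right to reed.
  Visit reed.
  At reed: go left to tulip.
    Visit tulip.
    At tulip: no left child.
    At tulip: go right to bay.
      Visit bay.
      At bay: no left child.
      At bay: go right to mint.
        mint is a leaf — visit mint.
  At reed: no right child.
Full pre-order sequence: ash, cedar, hop, iris, elm, lime, rose, ivy, reed, tulip, bay, mint.

12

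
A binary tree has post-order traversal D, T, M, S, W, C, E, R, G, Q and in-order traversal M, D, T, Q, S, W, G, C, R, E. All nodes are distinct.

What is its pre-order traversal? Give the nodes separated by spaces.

The last element of post-order is the root; it splits in-order into left and right subtrees.
Root Q: left subtree has 3 nodes {M, D, T}, right has 6 {S, W, G, C, R, E}.
  Root M: left subtree has 0 nodes { }, right has 2 {D, T}.
    Root T: left subtree has 1 node {D}, right has 0 { }.
  Root G: left subtree has 2 nodes {S, W}, right has 3 {C, R, E}.
    Root W: left subtree has 1 node {S}, right has 0 { }.
    Root R: left subtree has 1 node {C}, right has 1 {E}.

Q M T D G W S R C E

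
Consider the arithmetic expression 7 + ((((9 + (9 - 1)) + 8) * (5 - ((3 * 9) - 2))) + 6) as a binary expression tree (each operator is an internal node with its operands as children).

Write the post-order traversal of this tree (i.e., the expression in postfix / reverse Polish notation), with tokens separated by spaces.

7 9 9 1 - + 8 + 5 3 9 * 2 - - * 6 + +

Post-order on an expression tree gives postfix notation: for each operator, emit left operand, right operand, then the operator.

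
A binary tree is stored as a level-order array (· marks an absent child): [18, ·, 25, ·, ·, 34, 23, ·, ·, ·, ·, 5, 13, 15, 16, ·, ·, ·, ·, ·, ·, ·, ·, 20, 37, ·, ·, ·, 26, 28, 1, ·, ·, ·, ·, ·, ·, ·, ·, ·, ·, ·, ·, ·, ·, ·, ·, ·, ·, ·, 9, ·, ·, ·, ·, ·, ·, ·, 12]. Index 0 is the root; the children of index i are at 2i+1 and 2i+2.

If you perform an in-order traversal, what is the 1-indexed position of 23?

12

In-order visits the left subtree, then the node, then the right subtree.
At 18: no left child.
Visit 18.
At 18: go right to 25.
  At 25: go left to 34.
    At 34: go left to 5.
      At 5: go left to 20.
        20 is a leaf — visit 20.
      Visit 5.
      At 5: go right to 37.
        At 37: no left child.
        Visit 37.
        At 37: go right to 9.
          9 is a leaf — visit 9.
    Visit 34.
    At 34: go right to 13.
      13 is a leaf — visit 13.
  Visit 25.
  At 25: go right to 23.
    At 23: go left to 15.
      At 15: no left child.
      Visit 15.
      At 15: go right to 26.
        At 26: no left child.
        Visit 26.
        At 26: go right to 12.
          12 is a leaf — visit 12.
    Visit 23.
    At 23: go right to 16.
      At 16: go left to 28.
        28 is a leaf — visit 28.
      Visit 16.
      At 16: go right to 1.
        1 is a leaf — visit 1.
Full in-order sequence: 18, 20, 5, 37, 9, 34, 13, 25, 15, 26, 12, 23, 28, 16, 1.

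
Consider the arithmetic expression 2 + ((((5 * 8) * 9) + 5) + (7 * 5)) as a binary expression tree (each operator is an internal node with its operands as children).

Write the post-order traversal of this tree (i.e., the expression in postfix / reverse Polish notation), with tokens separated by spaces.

2 5 8 * 9 * 5 + 7 5 * + +

Post-order on an expression tree gives postfix notation: for each operator, emit left operand, right operand, then the operator.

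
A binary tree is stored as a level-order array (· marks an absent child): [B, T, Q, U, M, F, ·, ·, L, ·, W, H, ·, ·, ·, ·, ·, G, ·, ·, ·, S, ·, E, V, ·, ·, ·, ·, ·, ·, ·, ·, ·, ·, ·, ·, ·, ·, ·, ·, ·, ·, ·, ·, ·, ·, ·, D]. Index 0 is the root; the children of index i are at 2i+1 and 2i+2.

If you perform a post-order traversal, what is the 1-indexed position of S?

4

Post-order visits the left subtree, then the right subtree, then the node.
At B: go left to T.
  At T: go left to U.
    At U: no left child.
    At U: go right to L.
      At L: go left to G.
        G is a leaf — visit G.
      At L: no right child.
      Visit L.
    Visit U.
  At T: go right to M.
    At M: no left child.
    At M: go right to W.
      At W: go left to S.
        S is a leaf — visit S.
      At W: no right child.
      Visit W.
    Visit M.
  Visit T.
At B: go right to Q.
  At Q: go left to F.
    At F: go left to H.
      At H: go left to E.
        At E: no left child.
        At E: go right to D.
          D is a leaf — visit D.
        Visit E.
      At H: go right to V.
        V is a leaf — visit V.
      Visit H.
    At F: no right child.
    Visit F.
  At Q: no right child.
  Visit Q.
Visit B.
Full post-order sequence: G, L, U, S, W, M, T, D, E, V, H, F, Q, B.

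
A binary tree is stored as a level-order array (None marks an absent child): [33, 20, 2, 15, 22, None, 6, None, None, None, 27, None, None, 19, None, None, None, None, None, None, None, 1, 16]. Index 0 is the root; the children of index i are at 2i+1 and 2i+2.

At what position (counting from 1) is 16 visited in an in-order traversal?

In-order visits the left subtree, then the node, then the right subtree.
At 33: go left to 20.
  At 20: go left to 15.
    15 is a leaf — visit 15.
  Visit 20.
  At 20: go right to 22.
    At 22: no left child.
    Visit 22.
    At 22: go right to 27.
      At 27: go left to 1.
        1 is a leaf — visit 1.
      Visit 27.
      At 27: go right to 16.
        16 is a leaf — visit 16.
Visit 33.
At 33: go right to 2.
  At 2: no left child.
  Visit 2.
  At 2: go right to 6.
    At 6: go left to 19.
      19 is a leaf — visit 19.
    Visit 6.
    At 6: no right child.
Full in-order sequence: 15, 20, 22, 1, 27, 16, 33, 2, 19, 6.

6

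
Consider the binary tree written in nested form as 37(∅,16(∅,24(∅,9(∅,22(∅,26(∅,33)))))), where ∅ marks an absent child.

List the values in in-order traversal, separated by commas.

In-order visits the left subtree, then the node, then the right subtree.
At 37: no left child.
Visit 37.
At 37: go right to 16.
  At 16: no left child.
  Visit 16.
  At 16: go right to 24.
    At 24: no left child.
    Visit 24.
    At 24: go right to 9.
      At 9: no left child.
      Visit 9.
      At 9: go right to 22.
        At 22: no left child.
        Visit 22.
        At 22: go right to 26.
          At 26: no left child.
          Visit 26.
          At 26: go right to 33.
            33 is a leaf — visit 33.

37, 16, 24, 9, 22, 26, 33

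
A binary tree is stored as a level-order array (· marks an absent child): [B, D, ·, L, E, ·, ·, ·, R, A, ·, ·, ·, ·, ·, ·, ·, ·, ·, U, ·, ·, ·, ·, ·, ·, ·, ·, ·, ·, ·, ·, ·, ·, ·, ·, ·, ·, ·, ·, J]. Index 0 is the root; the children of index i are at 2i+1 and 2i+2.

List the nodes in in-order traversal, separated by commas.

L, R, D, U, J, A, E, B

In-order visits the left subtree, then the node, then the right subtree.
At B: go left to D.
  At D: go left to L.
    At L: no left child.
    Visit L.
    At L: go right to R.
      R is a leaf — visit R.
  Visit D.
  At D: go right to E.
    At E: go left to A.
      At A: go left to U.
        At U: no left child.
        Visit U.
        At U: go right to J.
          J is a leaf — visit J.
      Visit A.
      At A: no right child.
    Visit E.
    At E: no right child.
Visit B.
At B: no right child.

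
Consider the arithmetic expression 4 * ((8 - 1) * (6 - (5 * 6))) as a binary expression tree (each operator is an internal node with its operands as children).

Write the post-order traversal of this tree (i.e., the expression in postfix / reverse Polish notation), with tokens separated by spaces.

4 8 1 - 6 5 6 * - * *

Post-order on an expression tree gives postfix notation: for each operator, emit left operand, right operand, then the operator.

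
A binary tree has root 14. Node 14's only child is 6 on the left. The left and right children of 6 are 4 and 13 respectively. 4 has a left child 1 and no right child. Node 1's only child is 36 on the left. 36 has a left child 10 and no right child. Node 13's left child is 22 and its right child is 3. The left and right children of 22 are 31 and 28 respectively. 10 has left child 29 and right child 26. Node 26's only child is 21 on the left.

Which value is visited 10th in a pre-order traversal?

13

Pre-order visits the node, then its left subtree, then its right subtree.
Visit 14.
At 14: go left to 6.
  Visit 6.
  At 6: go left to 4.
    Visit 4.
    At 4: go left to 1.
      Visit 1.
      At 1: go left to 36.
        Visit 36.
        At 36: go left to 10.
          Visit 10.
          At 10: go left to 29.
            29 is a leaf — visit 29.
          At 10: go right to 26.
            Visit 26.
            At 26: go left to 21.
              21 is a leaf — visit 21.
            At 26: no right child.
        At 36: no right child.
      At 1: no right child.
    At 4: no right child.
  At 6: go right to 13.
    Visit 13.
    At 13: go left to 22.
      Visit 22.
      At 22: go left to 31.
        31 is a leaf — visit 31.
      At 22: go right to 28.
        28 is a leaf — visit 28.
    At 13: go right to 3.
      3 is a leaf — visit 3.
At 14: no right child.
Full pre-order sequence: 14, 6, 4, 1, 36, 10, 29, 26, 21, 13, 22, 31, 28, 3.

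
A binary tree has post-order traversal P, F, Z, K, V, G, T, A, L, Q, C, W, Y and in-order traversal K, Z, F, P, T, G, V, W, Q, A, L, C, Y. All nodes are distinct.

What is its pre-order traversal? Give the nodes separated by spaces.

Y W T K Z F P G V C Q L A

The last element of post-order is the root; it splits in-order into left and right subtrees.
Root Y: left subtree has 12 nodes {K, Z, F, P, T, G, V, W, Q, A, L, C}, right has 0 { }.
  Root W: left subtree has 7 nodes {K, Z, F, P, T, G, V}, right has 4 {Q, A, L, C}.
    Root T: left subtree has 4 nodes {K, Z, F, P}, right has 2 {G, V}.
      Root K: left subtree has 0 nodes { }, right has 3 {Z, F, P}.
        Root Z: left subtree has 0 nodes { }, right has 2 {F, P}.
          Root F: left subtree has 0 nodes { }, right has 1 {P}.
      Root G: left subtree has 0 nodes { }, right has 1 {V}.
    Root C: left subtree has 3 nodes {Q, A, L}, right has 0 { }.
      Root Q: left subtree has 0 nodes { }, right has 2 {A, L}.
        Root L: left subtree has 1 node {A}, right has 0 { }.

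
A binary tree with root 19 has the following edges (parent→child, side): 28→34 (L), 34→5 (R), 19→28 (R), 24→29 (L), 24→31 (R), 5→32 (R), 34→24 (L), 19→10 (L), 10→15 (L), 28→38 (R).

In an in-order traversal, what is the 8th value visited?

In-order visits the left subtree, then the node, then the right subtree.
At 19: go left to 10.
  At 10: go left to 15.
    15 is a leaf — visit 15.
  Visit 10.
  At 10: no right child.
Visit 19.
At 19: go right to 28.
  At 28: go left to 34.
    At 34: go left to 24.
      At 24: go left to 29.
        29 is a leaf — visit 29.
      Visit 24.
      At 24: go right to 31.
        31 is a leaf — visit 31.
    Visit 34.
    At 34: go right to 5.
      At 5: no left child.
      Visit 5.
      At 5: go right to 32.
        32 is a leaf — visit 32.
  Visit 28.
  At 28: go right to 38.
    38 is a leaf — visit 38.
Full in-order sequence: 15, 10, 19, 29, 24, 31, 34, 5, 32, 28, 38.

5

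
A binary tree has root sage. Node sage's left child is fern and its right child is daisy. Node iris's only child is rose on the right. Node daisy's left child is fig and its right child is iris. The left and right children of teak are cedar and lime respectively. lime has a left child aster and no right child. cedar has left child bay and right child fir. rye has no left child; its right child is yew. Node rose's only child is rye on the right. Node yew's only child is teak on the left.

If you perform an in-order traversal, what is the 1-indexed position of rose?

6

In-order visits the left subtree, then the node, then the right subtree.
At sage: go left to fern.
  fern is a leaf — visit fern.
Visit sage.
At sage: go right to daisy.
  At daisy: go left to fig.
    fig is a leaf — visit fig.
  Visit daisy.
  At daisy: go right to iris.
    At iris: no left child.
    Visit iris.
    At iris: go right to rose.
      At rose: no left child.
      Visit rose.
      At rose: go right to rye.
        At rye: no left child.
        Visit rye.
        At rye: go right to yew.
          At yew: go left to teak.
            At teak: go left to cedar.
              At cedar: go left to bay.
                bay is a leaf — visit bay.
              Visit cedar.
              At cedar: go right to fir.
                fir is a leaf — visit fir.
            Visit teak.
            At teak: go right to lime.
              At lime: go left to aster.
                aster is a leaf — visit aster.
              Visit lime.
              At lime: no right child.
          Visit yew.
          At yew: no right child.
Full in-order sequence: fern, sage, fig, daisy, iris, rose, rye, bay, cedar, fir, teak, aster, lime, yew.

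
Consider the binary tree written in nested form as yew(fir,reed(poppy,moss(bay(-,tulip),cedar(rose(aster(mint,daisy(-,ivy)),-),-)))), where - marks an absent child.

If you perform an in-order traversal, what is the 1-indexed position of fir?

In-order visits the left subtree, then the node, then the right subtree.
At yew: go left to fir.
  fir is a leaf — visit fir.
Visit yew.
At yew: go right to reed.
  At reed: go left to poppy.
    poppy is a leaf — visit poppy.
  Visit reed.
  At reed: go right to moss.
    At moss: go left to bay.
      At bay: no left child.
      Visit bay.
      At bay: go right to tulip.
        tulip is a leaf — visit tulip.
    Visit moss.
    At moss: go right to cedar.
      At cedar: go left to rose.
        At rose: go left to aster.
          At aster: go left to mint.
            mint is a leaf — visit mint.
          Visit aster.
          At aster: go right to daisy.
            At daisy: no left child.
            Visit daisy.
            At daisy: go right to ivy.
              ivy is a leaf — visit ivy.
        Visit rose.
        At rose: no right child.
      Visit cedar.
      At cedar: no right child.
Full in-order sequence: fir, yew, poppy, reed, bay, tulip, moss, mint, aster, daisy, ivy, rose, cedar.

1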